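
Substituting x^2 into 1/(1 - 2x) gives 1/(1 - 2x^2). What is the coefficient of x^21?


Since 1/(1 - 2x^2) only has even powers of x,
the coefficient of x^21 (odd) is 0.

0


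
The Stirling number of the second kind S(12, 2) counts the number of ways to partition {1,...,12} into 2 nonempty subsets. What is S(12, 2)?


Using the explicit formula S(n,k) = (1/k!) sum_{j=0}^{k} (-1)^(k-j) C(k,j) j^n:
S(12, 2) = 2047
Equivalently, S(n,k) is n! times the coefficient of x^n in the EGF (e^x - 1)^k / k!.

2047


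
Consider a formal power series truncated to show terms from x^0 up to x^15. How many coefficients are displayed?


From x^0 to x^15 inclusive, the count is 15 - 0 + 1 = 16.

16


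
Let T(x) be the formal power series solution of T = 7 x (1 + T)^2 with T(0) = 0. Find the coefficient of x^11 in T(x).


Apply the Lagrange inversion formula: if T = 7 x * phi(T) with phi(t) = (1 + t)^2, then [x^n] T = 7^n * (1/n) [t^(n-1)] phi(t)^n = 7^n * (1/n) [t^(n-1)] (1 + t)^(2n) = 7^n * (1/n) C(2n, n-1).
Using the identity C(2n, n-1) = C(2n, n) * n / (n+1), the unscaled factor equals C(2n, n) / (n+1) = C_n, the n-th Catalan number.
For n = 11: C_11 = C(22, 11) / 12 = 705432/12 = 58786.
With the 7^11 = 1977326743 factor, the coefficient is 1977326743 * 58786 = 116239129913998.

116239129913998


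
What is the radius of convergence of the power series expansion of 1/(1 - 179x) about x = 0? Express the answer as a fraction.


Expanding 1/(1 - 179x) = sum_{k>=0} 179^k x^k, the series converges when |179x| < 1, i.e., |x| < 1/179.
So the radius of convergence is 1/179 = 1/179.

1/179


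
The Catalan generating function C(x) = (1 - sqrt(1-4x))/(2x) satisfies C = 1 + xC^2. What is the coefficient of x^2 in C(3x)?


Substituting x -> 3x scales the n-th coefficient by 3^n, so [x^2] C(3x) = 3^2 * C_2.
C_2 = C(2*2, 2)/(3) = 6/3 = 2.
So 3^2 * 2 = 9 * 2 = 18.

18


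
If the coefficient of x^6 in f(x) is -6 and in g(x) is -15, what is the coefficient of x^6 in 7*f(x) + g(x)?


Scalar multiplication scales coefficients: 7 * -6 = -42.
Then add the g coefficient: -42 + -15
= -57

-57


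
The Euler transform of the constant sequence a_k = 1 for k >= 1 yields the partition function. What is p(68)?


The Euler transform converts the sequence a_k = 1 into the number of integer partitions.
Using the recurrence or dynamic programming:
p(68) = 3087735

3087735


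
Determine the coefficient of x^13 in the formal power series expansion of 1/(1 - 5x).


The geometric series identity gives 1/(1 - c x) = sum_{k>=0} c^k x^k, so the coefficient of x^k is c^k.
Here c = 5 and k = 13.
Computing: 5^13 = 1220703125

1220703125


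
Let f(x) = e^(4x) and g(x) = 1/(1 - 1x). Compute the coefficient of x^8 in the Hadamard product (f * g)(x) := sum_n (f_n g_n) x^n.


Expanding: f_k = 4^k/k! (from e^(4x)) and g_k = 1^k (from 1/(1 - 1x)). So the Hadamard coefficient (f * g)_k = 4^k 1^k / k! = (4)^k / k!.
For k = 8: 4^8/8! = 65536/40320 = 512/315.

512/315


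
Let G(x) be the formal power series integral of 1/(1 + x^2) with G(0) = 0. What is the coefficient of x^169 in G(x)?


1/(1 + x^2) = sum_{j>=0} (-1)^j x^(2j). Integrating termwise with G(0) = 0:
G(x) = sum_{j>=0} (-1)^j x^(2j+1) / (2j+1) = arctan(x).
Only odd powers are nonzero. For x^169 write 169 = 2*84 + 1, giving
(-1)^84 / 169 = 1/169 = 1/169.

1/169


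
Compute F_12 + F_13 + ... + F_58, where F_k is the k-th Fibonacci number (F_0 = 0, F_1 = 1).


Use the identity sum_{k=0}^{N} F_k = F_{N+2} - 1 (which follows from F_{k+2} - F_{k+1} = F_k). Then
sum_{k=12}^{58} F_k = (F_{60} - 1) - (F_{13} - 1) = F_{60} - F_{13}.
Computing: F_{60} = 1548008755920, F_{13} = 233, so
Sum = 1548008755920 - 233 = 1548008755687.

1548008755687


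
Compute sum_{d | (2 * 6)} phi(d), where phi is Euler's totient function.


First, 2 * 6 = 12. One classical identity is sum_{d | n} phi(d) = n (each k in [1, n] has a unique gcd with n, and among the k's with gcd(k, n) = n/d there are phi(d) of them). So the sum equals 12. We also verify directly:
Divisors of 12: 1, 2, 3, 4, 6, 12.
phi values: 1, 1, 2, 2, 2, 4.
Sum = 12.

12


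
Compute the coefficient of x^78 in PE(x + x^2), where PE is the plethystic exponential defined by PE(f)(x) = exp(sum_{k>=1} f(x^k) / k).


With f(x) = x + x^2, the exponent is sum_{k>=1} (x^k + x^(2k)) / k = -ln(1 - x) - ln(1 - x^2). Exponentiating:
PE(x + x^2) = 1 / ((1 - x)(1 - x^2)).
This is the generating function for partitions of n into parts of size 1 or 2. The number of 2's can be any j in 0..39, and the rest are 1's, so
[x^78] = floor(78/2) + 1 = 40.

40


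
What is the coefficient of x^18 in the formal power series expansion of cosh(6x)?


The Maclaurin series is cosh(t) = sum_{m>=0} t^(2m) / (2m)!, so substituting t = 6x, only even powers of x are nonzero, with coefficient of x^(2m) equal to 6^(2m) / (2m)!.
For x^18 the coefficient is 6^18/18! = 101559956668416/6402373705728000 = 236196/14889875.

236196/14889875


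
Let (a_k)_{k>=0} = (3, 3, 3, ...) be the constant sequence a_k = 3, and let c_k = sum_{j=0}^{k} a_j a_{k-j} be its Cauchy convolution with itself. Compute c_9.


Since a_j = 3 for all j >= 0, the convolution sum becomes
c_k = sum_{j=0}^{k} 3 * 3 = 9 * (k + 1).
Equivalently, the generating function of (a_k) is 3/(1 - x) and its square is 9/(1 - x)^2 = sum_{k>=0} 9(k + 1) x^k.
For k = 9: 9 * 10 = 90.

90


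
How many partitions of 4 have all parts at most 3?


Using the generating function (1-x)^(-1)(1-x^2)^(-1)(1-x^3)^(-1),
the coefficient of x^4 counts these restricted partitions.
Result = 4

4


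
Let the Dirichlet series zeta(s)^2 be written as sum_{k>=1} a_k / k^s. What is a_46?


The Dirichlet convolution of the constant function 1 with itself gives (1 * 1)(k) = sum_{d | k} 1 = d(k), the number of positive divisors of k.
Since zeta(s) = sum_{k>=1} 1/k^s, we have zeta(s)^2 = sum_{k>=1} d(k)/k^s, so a_k = d(k).
For k = 46: the divisors are 1, 2, 23, 46.
Count = 4.

4


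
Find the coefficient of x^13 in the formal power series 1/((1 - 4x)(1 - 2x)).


By partial fractions or Cauchy convolution:
The coefficient equals sum_{k=0}^{13} 4^k * 2^(13-k).
= 134209536

134209536


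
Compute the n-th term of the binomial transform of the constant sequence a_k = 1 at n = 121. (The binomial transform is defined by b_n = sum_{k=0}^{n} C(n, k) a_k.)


With a_k = 1 for all k, b_n = sum_{k=0}^{n} C(n, k) = 2^n by the binomial theorem.
For n = 121: 2^121 = 2658455991569831745807614120560689152.

2658455991569831745807614120560689152


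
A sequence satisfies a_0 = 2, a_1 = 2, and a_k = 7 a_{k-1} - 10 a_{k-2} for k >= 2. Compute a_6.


The characteristic equation is t^2 - 7 t + 10 = 0, with roots r_1 = 5 and r_2 = 2 (so c_1 = r_1 + r_2, c_2 = -r_1 r_2 as required).
One can use the closed form a_n = A r_1^n + B r_2^n, but direct iteration is more reliable:
a_0 = 2, a_1 = 2, a_2 = -6, a_3 = -62, a_4 = -374, a_5 = -1998, a_6 = -10246.
So a_6 = -10246.

-10246


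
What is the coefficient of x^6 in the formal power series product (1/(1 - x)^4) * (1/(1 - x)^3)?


Combine the factors: (1/(1 - x)^4) * (1/(1 - x)^3) = 1/(1 - x)^7.
Then use 1/(1 - x)^r = sum_{k>=0} C(k + r - 1, r - 1) x^k with r = 7 and k = 6:
C(12, 6) = 924.

924


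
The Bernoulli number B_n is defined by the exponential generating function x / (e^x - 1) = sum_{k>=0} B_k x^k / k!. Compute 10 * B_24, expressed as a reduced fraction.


Bernoulli numbers can also be computed recursively via B_0 = 1 and sum_{j=0}^{m} C(m+1, j) B_j = 0 for m >= 1. Odd-index Bernoulli numbers vanish for k >= 3.
Computing B_24 = -236364091/2730, so 10 * B_24 = 10 * -236364091/2730 = -236364091/273.

-236364091/273


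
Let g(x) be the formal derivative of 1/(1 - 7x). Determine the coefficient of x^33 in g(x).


Differentiate termwise: d/dx sum_{k>=0} 7^k x^k = sum_{k>=1} k 7^k x^(k-1) = sum_{j>=0} (j+1) 7^(j+1) x^j.
Equivalently, d/dx [1/(1 - 7x)] = 7/(1 - 7x)^2.
For j = 33: 34 * 7^34 = 34 * 54116956037952111668959660849 = 1839976505290371796744628468866.

1839976505290371796744628468866


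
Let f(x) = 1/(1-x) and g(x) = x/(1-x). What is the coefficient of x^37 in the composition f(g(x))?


First simplify the composition: f(g(x)) = 1/(1 - x/(1-x)) = (1-x)/((1-x) - x) = (1-x)/(1-2x).
Now extract the coefficient. Write (1-x)/(1-2x) = 1/(1-2x) - x/(1-2x).
The coefficient of x^n in 1/(1-2x) is 2^n, and in x/(1-2x) is 2^(n-1) (for n >= 1).
So the coefficient of x^37 is 2^37 - 2^36 = 137438953472 - 68719476736 = 68719476736.

68719476736


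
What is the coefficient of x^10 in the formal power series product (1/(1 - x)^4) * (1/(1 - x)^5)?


Combine the factors: (1/(1 - x)^4) * (1/(1 - x)^5) = 1/(1 - x)^9.
Then use 1/(1 - x)^r = sum_{k>=0} C(k + r - 1, r - 1) x^k with r = 9 and k = 10:
C(18, 8) = 43758.

43758


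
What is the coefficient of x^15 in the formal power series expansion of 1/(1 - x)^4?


The negative binomial / multiset identity is
1/(1 - x)^r = sum_{k>=0} C(k + r - 1, r - 1) x^k.
Here r = 4 and k = 15, so the coefficient is
C(15 + 3, 3) = C(18, 3)
= 816

816


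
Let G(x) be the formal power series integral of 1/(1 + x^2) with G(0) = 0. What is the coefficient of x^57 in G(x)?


1/(1 + x^2) = sum_{j>=0} (-1)^j x^(2j). Integrating termwise with G(0) = 0:
G(x) = sum_{j>=0} (-1)^j x^(2j+1) / (2j+1) = arctan(x).
Only odd powers are nonzero. For x^57 write 57 = 2*28 + 1, giving
(-1)^28 / 57 = 1/57 = 1/57.

1/57


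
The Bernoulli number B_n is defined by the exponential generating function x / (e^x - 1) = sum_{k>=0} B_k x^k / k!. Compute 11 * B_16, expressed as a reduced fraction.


Bernoulli numbers can also be computed recursively via B_0 = 1 and sum_{j=0}^{m} C(m+1, j) B_j = 0 for m >= 1. Odd-index Bernoulli numbers vanish for k >= 3.
Computing B_16 = -3617/510, so 11 * B_16 = 11 * -3617/510 = -39787/510.

-39787/510


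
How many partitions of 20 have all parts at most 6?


Using the generating function (1-x)^(-1)(1-x^2)^(-1)...(1-x^6)^(-1),
the coefficient of x^20 counts these restricted partitions.
Result = 282

282


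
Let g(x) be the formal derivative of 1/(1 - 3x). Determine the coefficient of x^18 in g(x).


Differentiate termwise: d/dx sum_{k>=0} 3^k x^k = sum_{k>=1} k 3^k x^(k-1) = sum_{j>=0} (j+1) 3^(j+1) x^j.
Equivalently, d/dx [1/(1 - 3x)] = 3/(1 - 3x)^2.
For j = 18: 19 * 3^19 = 19 * 1162261467 = 22082967873.

22082967873


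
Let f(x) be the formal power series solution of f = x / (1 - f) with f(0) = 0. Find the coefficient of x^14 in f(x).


Apply Lagrange inversion: f = x * phi(f) with phi(t) = 1/(1 - t), so
[x^n] f = (1/n) [t^(n-1)] phi(t)^n = (1/n) [t^(n-1)] (1 - t)^(-n) = (1/n) C(2n - 2, n - 1) = C_{n-1}.
For n = 14: C_13 = C(26, 13) / 14 = 10400600/14 = 742900 = 742900.

742900


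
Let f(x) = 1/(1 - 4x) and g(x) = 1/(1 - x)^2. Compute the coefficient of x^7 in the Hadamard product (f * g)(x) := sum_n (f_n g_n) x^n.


f has coefficients f_k = 4^k. For g = 1/(1 - x)^2 the coefficient is g_k = C(k + 1, 1) = k + 1. The Hadamard coefficient is (f * g)_k = 4^k * (k + 1).
For k = 7: 4^7 * 8 = 16384 * 8 = 131072.

131072


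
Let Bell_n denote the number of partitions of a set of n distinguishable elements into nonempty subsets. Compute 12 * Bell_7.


Bell_7 can be computed from the Bell triangle or from Dobinski's identity Bell_n = (1/e) * sum_{k>=0} k^n / k!.
Computing Bell_7 = 877.
Then 12 * 877 = 10524.

10524


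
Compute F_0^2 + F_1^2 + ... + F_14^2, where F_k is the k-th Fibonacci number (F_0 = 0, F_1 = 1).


There is a standard identity sum_{k=0}^{N} F_k^2 = F_N * F_{N+1} (proved inductively from the telescoping relation F_k^2 = F_k F_{k+1} - F_{k-1} F_k). Then
sum_{k=0}^{14} F_k^2 = F_14 F_15 - F_0 F_0.
Computing: F_14 = 377, F_15 = 610.
Sum = 377 * 610 = 229970.

229970


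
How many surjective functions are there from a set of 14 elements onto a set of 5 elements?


By inclusion-exclusion on which target elements are missed, the number of surjections from an n-set onto a k-set is
surj(n, k) = sum_{j=0}^{k} (-1)^j C(k, j) (k - j)^n.
Equivalently surj(n, k) = k! * S(n, k), where S(n, k) is the Stirling number of the second kind.
For n = 14, k = 5:
S(14, 5) = 40075035, so
surj = 5! * 40075035 = 120 * 40075035 = 4809004200.

4809004200


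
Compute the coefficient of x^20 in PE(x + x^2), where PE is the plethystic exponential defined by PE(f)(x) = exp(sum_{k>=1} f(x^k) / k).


With f(x) = x + x^2, the exponent is sum_{k>=1} (x^k + x^(2k)) / k = -ln(1 - x) - ln(1 - x^2). Exponentiating:
PE(x + x^2) = 1 / ((1 - x)(1 - x^2)).
This is the generating function for partitions of n into parts of size 1 or 2. The number of 2's can be any j in 0..10, and the rest are 1's, so
[x^20] = floor(20/2) + 1 = 11.

11


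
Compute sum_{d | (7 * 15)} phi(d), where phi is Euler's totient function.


First, 7 * 15 = 105. One classical identity is sum_{d | n} phi(d) = n (each k in [1, n] has a unique gcd with n, and among the k's with gcd(k, n) = n/d there are phi(d) of them). So the sum equals 105. We also verify directly:
Divisors of 105: 1, 3, 5, 7, 15, 21, 35, 105.
phi values: 1, 2, 4, 6, 8, 12, 24, 48.
Sum = 105.

105


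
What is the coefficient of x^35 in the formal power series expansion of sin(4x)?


The Maclaurin series is sin(t) = sum_{k>=0} (-1)^k t^(2k+1) / (2k+1)!, so substituting t = 4x, only odd powers of x are nonzero, with coefficient of x^(2k+1) equal to (-1)^k 4^(2k+1) / (2k+1)!.
Write 35 = 2*17 + 1, giving the coefficient (-1)^17 * 4^35 / 35! = -1180591620717411303424/10333147966386144929666651337523200000000 = -274877906944/2405873491984360136479756640625.

-274877906944/2405873491984360136479756640625


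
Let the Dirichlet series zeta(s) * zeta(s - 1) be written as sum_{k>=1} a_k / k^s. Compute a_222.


Convolution gives a_k = sum_{d | k} d * 1 = sum_{d | k} d = sigma(k), the sum of positive divisors of k.
For k = 222, the divisors are 1, 2, 3, 6, 37, 74, 111, 222, so
sigma(222) = 1 + 2 + 3 + 6 + 37 + 74 + 111 + 222 = 456.

456


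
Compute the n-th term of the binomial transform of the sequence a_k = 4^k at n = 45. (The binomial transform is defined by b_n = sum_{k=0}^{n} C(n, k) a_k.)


With a_k = 4^k, b_n = sum_{k=0}^{n} C(n, k) 4^k = (1 + 4)^n by the binomial theorem.
For n = 45: (1 + 4)^45 = 5^45 = 28421709430404007434844970703125.

28421709430404007434844970703125


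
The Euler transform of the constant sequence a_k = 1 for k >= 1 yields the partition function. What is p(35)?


The Euler transform converts the sequence a_k = 1 into the number of integer partitions.
Using the recurrence or dynamic programming:
p(35) = 14883

14883


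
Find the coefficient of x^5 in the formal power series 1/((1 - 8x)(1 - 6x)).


By partial fractions or Cauchy convolution:
The coefficient equals sum_{k=0}^{5} 8^k * 6^(5-k).
= 107744

107744


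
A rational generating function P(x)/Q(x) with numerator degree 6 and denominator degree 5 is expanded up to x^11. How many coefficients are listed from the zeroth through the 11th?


Expanding up to x^11 gives the coefficients for x^0, x^1, ..., x^11.
That is 11 + 1 = 12 coefficients in total.

12


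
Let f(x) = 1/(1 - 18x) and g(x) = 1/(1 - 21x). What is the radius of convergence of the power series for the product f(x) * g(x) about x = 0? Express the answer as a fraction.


The radius of 1/(1 - 18x) is 1/18 (nearest singularity at x = 1/18), and the radius of 1/(1 - 21x) is 1/21.
The product f(x)*g(x) = 1/((1 - 18x)(1 - 21x)) has singularities at both 1/18 and 1/21, so its radius of convergence is the distance to the nearest one:
min(1/18, 1/21) = 1/21.

1/21


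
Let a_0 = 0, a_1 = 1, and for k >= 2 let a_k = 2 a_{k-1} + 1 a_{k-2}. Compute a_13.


Iterating the recurrence forward:
a_0 = 0
a_1 = 1
a_2 = 2*1 + 1*0 = 2
a_3 = 2*2 + 1*1 = 5
a_4 = 2*5 + 1*2 = 12
a_5 = 2*12 + 1*5 = 29
a_6 = 2*29 + 1*12 = 70
a_7 = 2*70 + 1*29 = 169
a_8 = 2*169 + 1*70 = 408
a_9 = 2*408 + 1*169 = 985
a_10 = 2*985 + 1*408 = 2378
a_11 = 2*2378 + 1*985 = 5741
a_12 = 2*5741 + 1*2378 = 13860
a_13 = 2*13860 + 1*5741 = 33461
So a_13 = 33461.

33461


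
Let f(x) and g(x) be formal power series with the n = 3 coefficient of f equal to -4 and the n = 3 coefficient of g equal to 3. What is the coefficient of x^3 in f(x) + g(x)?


Addition of formal power series is termwise.
The coefficient of x^3 in f + g = -4 + 3
= -1

-1


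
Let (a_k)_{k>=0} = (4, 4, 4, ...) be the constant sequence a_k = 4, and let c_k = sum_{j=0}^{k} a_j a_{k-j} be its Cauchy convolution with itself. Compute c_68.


Since a_j = 4 for all j >= 0, the convolution sum becomes
c_k = sum_{j=0}^{k} 4 * 4 = 16 * (k + 1).
Equivalently, the generating function of (a_k) is 4/(1 - x) and its square is 16/(1 - x)^2 = sum_{k>=0} 16(k + 1) x^k.
For k = 68: 16 * 69 = 1104.

1104


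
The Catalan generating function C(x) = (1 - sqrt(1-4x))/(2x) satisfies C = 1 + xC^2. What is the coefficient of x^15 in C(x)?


Substituting x -> x scales the n-th coefficient by 1, so [x^15] C(x) = C_15.
C_15 = C(2*15, 15)/(16) = 155117520/16 = 9694845.
= 9694845.

9694845


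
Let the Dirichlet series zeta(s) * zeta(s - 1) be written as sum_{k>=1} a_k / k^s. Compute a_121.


Convolution gives a_k = sum_{d | k} d * 1 = sum_{d | k} d = sigma(k), the sum of positive divisors of k.
For k = 121, the divisors are 1, 11, 121, so
sigma(121) = 1 + 11 + 121 = 133.

133


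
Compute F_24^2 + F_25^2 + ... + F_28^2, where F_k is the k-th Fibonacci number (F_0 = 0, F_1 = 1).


There is a standard identity sum_{k=0}^{N} F_k^2 = F_N * F_{N+1} (proved inductively from the telescoping relation F_k^2 = F_k F_{k+1} - F_{k-1} F_k). Then
sum_{k=24}^{28} F_k^2 = F_28 F_29 - F_23 F_24.
Computing: F_28 = 317811, F_29 = 514229, F_23 = 28657, F_24 = 46368.
Sum = 317811 * 514229 - 28657 * 46368 = 162098864943.

162098864943


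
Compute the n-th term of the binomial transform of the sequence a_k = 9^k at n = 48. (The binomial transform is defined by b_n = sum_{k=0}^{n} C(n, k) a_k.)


With a_k = 9^k, b_n = sum_{k=0}^{n} C(n, k) 9^k = (1 + 9)^n by the binomial theorem.
For n = 48: (1 + 9)^48 = 10^48 = 1000000000000000000000000000000000000000000000000.

1000000000000000000000000000000000000000000000000


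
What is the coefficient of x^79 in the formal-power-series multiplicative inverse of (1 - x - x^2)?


Let the inverse be f(x) = sum_{k>=0} a_k x^k. From f(x) * (1 - x - x^2) = 1 and matching coefficients:
 x^0: a_0 = 1.
 x^1: a_1 - a_0 = 0, so a_1 = 1.
 x^k (k >= 2): a_k - a_{k-1} - a_{k-2} = 0, i.e. a_k = a_{k-1} + a_{k-2}.
This is the Fibonacci-type recurrence shifted so that a_0 = a_1 = 1.
Iterating: a_0=1, a_1=1, a_2=2, a_3=3, a_4=5, a_5=8, a_6=13, a_7=21, a_8=34, a_9=55, ...
a_79 = 23416728348467685.

23416728348467685


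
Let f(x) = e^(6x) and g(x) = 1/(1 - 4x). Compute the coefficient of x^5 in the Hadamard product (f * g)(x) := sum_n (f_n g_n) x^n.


Expanding: f_k = 6^k/k! (from e^(6x)) and g_k = 4^k (from 1/(1 - 4x)). So the Hadamard coefficient (f * g)_k = 6^k 4^k / k! = (24)^k / k!.
For k = 5: 24^5/5! = 7962624/120 = 331776/5.

331776/5


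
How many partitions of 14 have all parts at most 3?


Using the generating function (1-x)^(-1)(1-x^2)^(-1)(1-x^3)^(-1),
the coefficient of x^14 counts these restricted partitions.
Result = 24

24


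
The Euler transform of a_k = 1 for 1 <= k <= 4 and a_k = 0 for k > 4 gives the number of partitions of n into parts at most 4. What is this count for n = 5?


Partitions of 5 into parts at most 4:
Using generating function (1-x)^(-1)(1-x^2)^(-1)...(1-x^4)^(-1),
the coefficient of x^5 = 6

6


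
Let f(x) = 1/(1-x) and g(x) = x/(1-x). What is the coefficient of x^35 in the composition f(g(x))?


First simplify the composition: f(g(x)) = 1/(1 - x/(1-x)) = (1-x)/((1-x) - x) = (1-x)/(1-2x).
Now extract the coefficient. Write (1-x)/(1-2x) = 1/(1-2x) - x/(1-2x).
The coefficient of x^n in 1/(1-2x) is 2^n, and in x/(1-2x) is 2^(n-1) (for n >= 1).
So the coefficient of x^35 is 2^35 - 2^34 = 34359738368 - 17179869184 = 17179869184.

17179869184


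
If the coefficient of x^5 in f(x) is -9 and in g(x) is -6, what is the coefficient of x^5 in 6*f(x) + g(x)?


Scalar multiplication scales coefficients: 6 * -9 = -54.
Then add the g coefficient: -54 + -6
= -60

-60


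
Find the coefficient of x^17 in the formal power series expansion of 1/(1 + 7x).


Write 1/(1 + c x) = 1/(1 - (-c) x) and apply the geometric-series identity
1/(1 - y) = sum_{k>=0} y^k to get 1/(1 + c x) = sum_{k>=0} (-c)^k x^k.
So the coefficient of x^k is (-c)^k = (-1)^k * c^k.
Here c = 7 and k = 17:
(-7)^17 = -1 * 232630513987207 = -232630513987207

-232630513987207


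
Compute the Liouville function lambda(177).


The Liouville function is lambda(k) = (-1)^Omega(k), where Omega(k) counts the prime factors of k with multiplicity.
Factoring: 177 = 3 * 59, so Omega(177) = 2.
lambda(177) = (-1)^2 = 1.

1


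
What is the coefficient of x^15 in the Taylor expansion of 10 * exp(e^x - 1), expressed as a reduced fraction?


exp(e^x - 1) = sum_{k>=0} Bell_k x^k / k!, where Bell_k is the k-th Bell number.
So the coefficient of x^15 is 10 * Bell_15 / 15!.
Computing: Bell_15 = 1382958545 and 15! = 1307674368000, giving
10 * 1382958545/1307674368000 = 276591709/26153487360.

276591709/26153487360


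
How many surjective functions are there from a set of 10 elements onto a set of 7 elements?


By inclusion-exclusion on which target elements are missed, the number of surjections from an n-set onto a k-set is
surj(n, k) = sum_{j=0}^{k} (-1)^j C(k, j) (k - j)^n.
Equivalently surj(n, k) = k! * S(n, k), where S(n, k) is the Stirling number of the second kind.
For n = 10, k = 7:
S(10, 7) = 5880, so
surj = 7! * 5880 = 5040 * 5880 = 29635200.

29635200


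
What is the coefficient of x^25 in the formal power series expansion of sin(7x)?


The Maclaurin series is sin(t) = sum_{k>=0} (-1)^k t^(2k+1) / (2k+1)!, so substituting t = 7x, only odd powers of x are nonzero, with coefficient of x^(2k+1) equal to (-1)^k 7^(2k+1) / (2k+1)!.
Write 25 = 2*12 + 1, giving the coefficient (-1)^12 * 7^25 / 25! = 1341068619663964900807/15511210043330985984000000 = 3909821048582988049/45222186715250688000000.

3909821048582988049/45222186715250688000000


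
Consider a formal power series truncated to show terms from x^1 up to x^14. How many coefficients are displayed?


From x^1 to x^14 inclusive, the count is 14 - 1 + 1 = 14.

14


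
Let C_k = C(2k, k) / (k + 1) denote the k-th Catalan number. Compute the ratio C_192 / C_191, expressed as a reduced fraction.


Using C_k = (2k)! / (k! (k+1)!), the ratio C_{k+1}/C_k simplifies to
C_{k+1}/C_k = [(2k+2)! / ((k+1)! (k+2)!)] * [k! (k+1)! / (2k)!]
 = (2k+2)(2k+1) / ((k+1)(k+2)) = 2(2k+1) / (k+2).
For k = 191: 2(2*191 + 1) / (191 + 2) = 766/193 = 766/193.

766/193


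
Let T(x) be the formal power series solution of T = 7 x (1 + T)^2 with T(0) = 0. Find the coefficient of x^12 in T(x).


Apply the Lagrange inversion formula: if T = 7 x * phi(T) with phi(t) = (1 + t)^2, then [x^n] T = 7^n * (1/n) [t^(n-1)] phi(t)^n = 7^n * (1/n) [t^(n-1)] (1 + t)^(2n) = 7^n * (1/n) C(2n, n-1).
Using the identity C(2n, n-1) = C(2n, n) * n / (n+1), the unscaled factor equals C(2n, n) / (n+1) = C_n, the n-th Catalan number.
For n = 12: C_12 = C(24, 12) / 13 = 2704156/13 = 208012.
With the 7^12 = 13841287201 factor, the coefficient is 13841287201 * 208012 = 2879153833254412.

2879153833254412


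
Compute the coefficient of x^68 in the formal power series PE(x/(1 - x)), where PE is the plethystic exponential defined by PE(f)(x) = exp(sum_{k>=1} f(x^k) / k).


For f(x) = x/(1 - x) we have
sum_{k>=1} f(x^k) / k = sum_{k>=1} (1/k) * x^k / (1 - x^k) = sum_{k, m >= 1} x^(k m) / k,
which after exponentiating simplifies to
PE(x/(1 - x)) = prod_{k>=1} 1 / (1 - x^k).
This is the generating function for the partition function p(n), so the coefficient of x^68 is p(68).
Computing p(68) by dynamic programming over parts 1, 2, ..., 68: p(68) = 3087735.

3087735


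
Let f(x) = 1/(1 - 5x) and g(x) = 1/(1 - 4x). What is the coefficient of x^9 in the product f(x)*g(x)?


The coefficient of x^n in f*g is the Cauchy product: sum_{k=0}^{n} a^k * b^(n-k).
With a=5, b=4, n=9:
sum_{k=0}^{9} 5^k * 4^(9-k)
= 8717049

8717049


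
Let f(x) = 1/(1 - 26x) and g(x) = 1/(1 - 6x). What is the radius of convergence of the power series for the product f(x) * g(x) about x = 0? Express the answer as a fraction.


The radius of 1/(1 - 26x) is 1/26 (nearest singularity at x = 1/26), and the radius of 1/(1 - 6x) is 1/6.
The product f(x)*g(x) = 1/((1 - 26x)(1 - 6x)) has singularities at both 1/26 and 1/6, so its radius of convergence is the distance to the nearest one:
min(1/26, 1/6) = 1/26.

1/26


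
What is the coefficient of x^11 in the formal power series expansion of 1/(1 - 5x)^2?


The general identity 1/(1 - c x)^r = sum_{k>=0} c^k C(k + r - 1, r - 1) x^k follows by substituting y = c x into 1/(1 - y)^r = sum_{k>=0} C(k + r - 1, r - 1) y^k.
For c = 5, r = 2, k = 11:
5^11 * C(12, 1) = 48828125 * 12 = 585937500.

585937500


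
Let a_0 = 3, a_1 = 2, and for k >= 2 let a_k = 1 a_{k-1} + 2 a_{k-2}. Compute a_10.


Iterating the recurrence forward:
a_0 = 3
a_1 = 2
a_2 = 1*2 + 2*3 = 8
a_3 = 1*8 + 2*2 = 12
a_4 = 1*12 + 2*8 = 28
a_5 = 1*28 + 2*12 = 52
a_6 = 1*52 + 2*28 = 108
a_7 = 1*108 + 2*52 = 212
a_8 = 1*212 + 2*108 = 428
a_9 = 1*428 + 2*212 = 852
a_10 = 1*852 + 2*428 = 1708
So a_10 = 1708.

1708


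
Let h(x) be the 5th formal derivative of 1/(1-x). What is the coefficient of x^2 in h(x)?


Differentiating 5 times: d^5/dx^5 [1/(1-x)] = 5!/(1-x)^6.
The expansion 1/(1-x)^6 = sum_{k>=0} C(k+5, 5) x^k, so the coefficient of x^n in 5!/(1-x)^6 is 5! * C(n+5, 5).
For n = 2: 120 * C(7, 5) = 120 * 21 = 2520

2520


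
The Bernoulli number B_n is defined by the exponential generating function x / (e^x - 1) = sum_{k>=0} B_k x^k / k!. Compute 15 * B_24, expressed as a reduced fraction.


Bernoulli numbers can also be computed recursively via B_0 = 1 and sum_{j=0}^{m} C(m+1, j) B_j = 0 for m >= 1. Odd-index Bernoulli numbers vanish for k >= 3.
Computing B_24 = -236364091/2730, so 15 * B_24 = 15 * -236364091/2730 = -236364091/182.

-236364091/182


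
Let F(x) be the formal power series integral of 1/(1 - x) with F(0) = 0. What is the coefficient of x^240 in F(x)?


1/(1 - x) = sum_{k>=0} x^k. Integrating termwise and using F(0) = 0 gives
F(x) = sum_{k>=0} x^(k+1) / (k+1) = sum_{m>=1} x^m / m = -ln(1 - x).
So the coefficient of x^240 is 1/240 = 1/240.

1/240


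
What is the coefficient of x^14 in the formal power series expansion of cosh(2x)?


The Maclaurin series is cosh(t) = sum_{m>=0} t^(2m) / (2m)!, so substituting t = 2x, only even powers of x are nonzero, with coefficient of x^(2m) equal to 2^(2m) / (2m)!.
For x^14 the coefficient is 2^14/14! = 16384/87178291200 = 8/42567525.

8/42567525


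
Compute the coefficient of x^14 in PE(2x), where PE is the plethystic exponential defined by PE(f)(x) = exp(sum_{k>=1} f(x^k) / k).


With f(x) = 2x, the exponent is sum_{k>=1} 2 x^k / k = 2 * (-ln(1 - x)). Exponentiating:
PE(2x) = exp(-2 ln(1 - x)) = 1/(1 - x)^2.
By the negative binomial expansion, [x^n] 1/(1 - x)^2 = C(n + 1, 1).
For n = 14: C(15, 1) = 15.

15


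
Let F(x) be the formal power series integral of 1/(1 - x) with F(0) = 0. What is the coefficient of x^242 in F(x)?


1/(1 - x) = sum_{k>=0} x^k. Integrating termwise and using F(0) = 0 gives
F(x) = sum_{k>=0} x^(k+1) / (k+1) = sum_{m>=1} x^m / m = -ln(1 - x).
So the coefficient of x^242 is 1/242 = 1/242.

1/242


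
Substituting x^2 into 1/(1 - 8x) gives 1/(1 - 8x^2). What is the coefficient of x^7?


Since 1/(1 - 8x^2) only has even powers of x,
the coefficient of x^7 (odd) is 0.

0


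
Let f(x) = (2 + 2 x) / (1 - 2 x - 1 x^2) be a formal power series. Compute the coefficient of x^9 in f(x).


Write f(x) = sum_{k>=0} a_k x^k. Multiplying both sides by 1 - 2 x - 1 x^2 gives
(1 - 2 x - 1 x^2) sum_{k>=0} a_k x^k = 2 + 2 x.
Matching coefficients:
 x^0: a_0 = 2
 x^1: a_1 - 2 a_0 = 2  =>  a_1 = 2*2 + 2 = 6
 x^k (k >= 2): a_k = 2 a_{k-1} + 1 a_{k-2}.
Iterating: a_2 = 14, a_3 = 34, a_4 = 82, a_5 = 198, a_6 = 478, a_7 = 1154, a_8 = 2786, a_9 = 6726.
So the coefficient of x^9 is 6726.

6726


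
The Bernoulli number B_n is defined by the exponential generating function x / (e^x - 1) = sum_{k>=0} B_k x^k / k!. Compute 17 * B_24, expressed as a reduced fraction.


Bernoulli numbers can also be computed recursively via B_0 = 1 and sum_{j=0}^{m} C(m+1, j) B_j = 0 for m >= 1. Odd-index Bernoulli numbers vanish for k >= 3.
Computing B_24 = -236364091/2730, so 17 * B_24 = 17 * -236364091/2730 = -4018189547/2730.

-4018189547/2730


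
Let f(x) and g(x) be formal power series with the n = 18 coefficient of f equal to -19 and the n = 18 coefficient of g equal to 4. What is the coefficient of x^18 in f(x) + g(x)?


Addition of formal power series is termwise.
The coefficient of x^18 in f + g = -19 + 4
= -15

-15


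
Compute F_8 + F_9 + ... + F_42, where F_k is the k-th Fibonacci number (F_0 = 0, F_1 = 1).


Use the identity sum_{k=0}^{N} F_k = F_{N+2} - 1 (which follows from F_{k+2} - F_{k+1} = F_k). Then
sum_{k=8}^{42} F_k = (F_{44} - 1) - (F_{9} - 1) = F_{44} - F_{9}.
Computing: F_{44} = 701408733, F_{9} = 34, so
Sum = 701408733 - 34 = 701408699.

701408699


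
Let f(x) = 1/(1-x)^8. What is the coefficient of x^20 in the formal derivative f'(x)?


Differentiate: d/dx [ 1/(1-x)^r ] = r / (1-x)^(r+1).
Here r = 8, so f'(x) = 8 / (1-x)^9.
The expansion of 1/(1-x)^(r+1) has coefficient of x^n equal to C(n+r, r).
So the coefficient of x^20 in f'(x) is
8 * C(28, 8) = 8 * 3108105 = 24864840

24864840


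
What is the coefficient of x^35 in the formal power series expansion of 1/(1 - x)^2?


The negative binomial / multiset identity is
1/(1 - x)^r = sum_{k>=0} C(k + r - 1, r - 1) x^k.
Here r = 2 and k = 35, so the coefficient is
C(35 + 1, 1) = C(36, 1)
= 36

36


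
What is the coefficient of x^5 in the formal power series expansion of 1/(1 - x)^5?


The expansion 1/(1 - x)^r = sum_{k>=0} C(k + r - 1, r - 1) x^k follows from the multiset / negative-binomial theorem (or from repeated differentiation of the geometric series).
For r = 5 and k = 5:
C(9, 4) = 362880 / (24 * 120) = 126.

126


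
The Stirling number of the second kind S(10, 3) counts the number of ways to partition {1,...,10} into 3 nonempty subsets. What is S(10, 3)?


Using the explicit formula S(n,k) = (1/k!) sum_{j=0}^{k} (-1)^(k-j) C(k,j) j^n:
S(10, 3) = 9330
Equivalently, S(n,k) is n! times the coefficient of x^n in the EGF (e^x - 1)^k / k!.

9330


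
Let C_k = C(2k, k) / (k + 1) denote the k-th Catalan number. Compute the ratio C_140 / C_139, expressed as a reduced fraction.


Using C_k = (2k)! / (k! (k+1)!), the ratio C_{k+1}/C_k simplifies to
C_{k+1}/C_k = [(2k+2)! / ((k+1)! (k+2)!)] * [k! (k+1)! / (2k)!]
 = (2k+2)(2k+1) / ((k+1)(k+2)) = 2(2k+1) / (k+2).
For k = 139: 2(2*139 + 1) / (139 + 2) = 558/141 = 186/47.

186/47


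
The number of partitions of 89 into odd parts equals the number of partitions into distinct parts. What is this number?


Computing partitions of 89 into odd parts (1, 3, 5, ...):
Using the generating function prod_{k>=0} 1/(1-x^(2k+1)),
the count is 173682

173682


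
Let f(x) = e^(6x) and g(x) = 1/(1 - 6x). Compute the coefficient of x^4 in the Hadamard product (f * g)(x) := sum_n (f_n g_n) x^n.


Expanding: f_k = 6^k/k! (from e^(6x)) and g_k = 6^k (from 1/(1 - 6x)). So the Hadamard coefficient (f * g)_k = 6^k 6^k / k! = (36)^k / k!.
For k = 4: 36^4/4! = 1679616/24 = 69984.

69984


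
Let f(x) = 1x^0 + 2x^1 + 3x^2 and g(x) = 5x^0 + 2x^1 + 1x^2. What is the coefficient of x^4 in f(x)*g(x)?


Cauchy product at x^4:
3*1
= 3

3


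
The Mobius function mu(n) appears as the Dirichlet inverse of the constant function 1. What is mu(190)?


190 = 2 * 5 * 19 (all distinct primes).
mu(190) = (-1)^3 = -1

-1


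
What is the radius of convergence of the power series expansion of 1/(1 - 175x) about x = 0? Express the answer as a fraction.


Expanding 1/(1 - 175x) = sum_{k>=0} 175^k x^k, the series converges when |175x| < 1, i.e., |x| < 1/175.
So the radius of convergence is 1/175 = 1/175.

1/175


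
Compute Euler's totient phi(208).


phi(n) counts integers in [1, n] coprime to n. Using the multiplicative formula phi(n) = n * prod_{p | n} (1 - 1/p):
208 = 2^4 * 13, so
phi(208) = 208 * (1 - 1/2) * (1 - 1/13) = 96.

96


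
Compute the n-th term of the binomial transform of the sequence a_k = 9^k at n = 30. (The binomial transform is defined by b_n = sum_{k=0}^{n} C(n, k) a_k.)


With a_k = 9^k, b_n = sum_{k=0}^{n} C(n, k) 9^k = (1 + 9)^n by the binomial theorem.
For n = 30: (1 + 9)^30 = 10^30 = 1000000000000000000000000000000.

1000000000000000000000000000000


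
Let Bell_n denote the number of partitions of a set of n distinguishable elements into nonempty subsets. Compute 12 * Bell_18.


Bell_18 can be computed from the Bell triangle or from Dobinski's identity Bell_n = (1/e) * sum_{k>=0} k^n / k!.
Computing Bell_18 = 682076806159.
Then 12 * 682076806159 = 8184921673908.

8184921673908


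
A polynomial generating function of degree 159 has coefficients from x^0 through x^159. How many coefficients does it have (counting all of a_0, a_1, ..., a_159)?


A polynomial of degree 159 takes the form a_0 + a_1 x + ... + a_159 x^159.
The number of coefficients is 159 + 1 = 160.

160


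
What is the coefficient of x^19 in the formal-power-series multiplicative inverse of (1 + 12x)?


The inverse is 1/(1 + 12x). Apply the geometric identity 1/(1 - y) = sum_{k>=0} y^k with y = -12x:
1/(1 + 12x) = sum_{k>=0} (-12)^k x^k.
So the coefficient of x^19 is (-12)^19 = -319479999370622926848.

-319479999370622926848


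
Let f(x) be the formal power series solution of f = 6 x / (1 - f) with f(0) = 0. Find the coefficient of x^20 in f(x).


Apply Lagrange inversion: f = 6 x * phi(f) with phi(t) = 1/(1 - t), so
[x^n] f = 6^n * (1/n) [t^(n-1)] phi(t)^n = 6^n * (1/n) [t^(n-1)] (1 - t)^(-n) = 6^n * (1/n) C(2n - 2, n - 1) = 6^n * C_{n-1}.
For n = 20: C_19 = C(38, 19) / 20 = 35345263800/20 = 1767263190.
With the 6^20 = 3656158440062976 factor, the coefficient is 3656158440062976 * 1767263190 = 6461394227931118766653440.

6461394227931118766653440


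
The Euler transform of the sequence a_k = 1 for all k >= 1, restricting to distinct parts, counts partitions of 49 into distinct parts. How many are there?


Partitions of 49 into distinct parts can be computed via generating function.
Product (1+x)(1+x^2)(1+x^3)...
The coefficient of x^49 = 3264

3264


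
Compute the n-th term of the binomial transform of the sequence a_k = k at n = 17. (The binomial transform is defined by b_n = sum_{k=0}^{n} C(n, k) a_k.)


With a_k = k, b_n = sum_{k=0}^{n} C(n, k) k. Using k * C(n, k) = n * C(n-1, k-1) gives b_n = n * sum_{k>=1} C(n-1, k-1) = n * 2^(n-1).
For n = 17: 17 * 2^16 = 17 * 65536 = 1114112.

1114112


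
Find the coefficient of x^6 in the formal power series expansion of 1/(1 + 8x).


Write 1/(1 + c x) = 1/(1 - (-c) x) and apply the geometric-series identity
1/(1 - y) = sum_{k>=0} y^k to get 1/(1 + c x) = sum_{k>=0} (-c)^k x^k.
So the coefficient of x^k is (-c)^k = (-1)^k * c^k.
Here c = 8 and k = 6:
(-8)^6 = 1 * 262144 = 262144

262144


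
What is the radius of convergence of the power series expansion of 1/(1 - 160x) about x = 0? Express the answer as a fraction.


Expanding 1/(1 - 160x) = sum_{k>=0} 160^k x^k, the series converges when |160x| < 1, i.e., |x| < 1/160.
So the radius of convergence is 1/160 = 1/160.

1/160


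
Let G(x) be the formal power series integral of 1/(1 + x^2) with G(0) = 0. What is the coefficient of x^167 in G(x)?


1/(1 + x^2) = sum_{j>=0} (-1)^j x^(2j). Integrating termwise with G(0) = 0:
G(x) = sum_{j>=0} (-1)^j x^(2j+1) / (2j+1) = arctan(x).
Only odd powers are nonzero. For x^167 write 167 = 2*83 + 1, giving
(-1)^83 / 167 = -1/167 = -1/167.

-1/167


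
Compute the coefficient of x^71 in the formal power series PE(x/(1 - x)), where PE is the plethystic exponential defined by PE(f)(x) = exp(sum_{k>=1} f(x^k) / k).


For f(x) = x/(1 - x) we have
sum_{k>=1} f(x^k) / k = sum_{k>=1} (1/k) * x^k / (1 - x^k) = sum_{k, m >= 1} x^(k m) / k,
which after exponentiating simplifies to
PE(x/(1 - x)) = prod_{k>=1} 1 / (1 - x^k).
This is the generating function for the partition function p(n), so the coefficient of x^71 is p(71).
Computing p(71) by dynamic programming over parts 1, 2, ..., 71: p(71) = 4697205.

4697205


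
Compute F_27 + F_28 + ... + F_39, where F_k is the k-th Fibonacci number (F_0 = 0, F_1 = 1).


Use the identity sum_{k=0}^{N} F_k = F_{N+2} - 1 (which follows from F_{k+2} - F_{k+1} = F_k). Then
sum_{k=27}^{39} F_k = (F_{41} - 1) - (F_{28} - 1) = F_{41} - F_{28}.
Computing: F_{41} = 165580141, F_{28} = 317811, so
Sum = 165580141 - 317811 = 165262330.

165262330


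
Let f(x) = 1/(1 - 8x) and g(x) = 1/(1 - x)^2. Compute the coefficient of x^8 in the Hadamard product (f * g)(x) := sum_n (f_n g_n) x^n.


f has coefficients f_k = 8^k. For g = 1/(1 - x)^2 the coefficient is g_k = C(k + 1, 1) = k + 1. The Hadamard coefficient is (f * g)_k = 8^k * (k + 1).
For k = 8: 8^8 * 9 = 16777216 * 9 = 150994944.

150994944


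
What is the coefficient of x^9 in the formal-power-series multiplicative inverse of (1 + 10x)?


The inverse is 1/(1 + 10x). Apply the geometric identity 1/(1 - y) = sum_{k>=0} y^k with y = -10x:
1/(1 + 10x) = sum_{k>=0} (-10)^k x^k.
So the coefficient of x^9 is (-10)^9 = -1000000000.

-1000000000


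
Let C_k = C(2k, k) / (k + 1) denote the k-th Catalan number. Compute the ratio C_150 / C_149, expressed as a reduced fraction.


Using C_k = (2k)! / (k! (k+1)!), the ratio C_{k+1}/C_k simplifies to
C_{k+1}/C_k = [(2k+2)! / ((k+1)! (k+2)!)] * [k! (k+1)! / (2k)!]
 = (2k+2)(2k+1) / ((k+1)(k+2)) = 2(2k+1) / (k+2).
For k = 149: 2(2*149 + 1) / (149 + 2) = 598/151 = 598/151.

598/151


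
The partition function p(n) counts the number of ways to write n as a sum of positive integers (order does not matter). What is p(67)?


Using the generating function prod_{k>=1} 1/(1-x^k), we compute p(67).
By dynamic programming over parts 1 through 67:
p(67) = 2679689

2679689


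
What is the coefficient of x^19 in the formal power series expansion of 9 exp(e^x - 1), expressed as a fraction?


exp(e^x - 1) is the exponential generating function for the Bell numbers Bell_k: exp(e^x - 1) = sum_{k>=0} Bell_k x^k / k!.
So the coefficient of x^19 in 9 exp(e^x - 1) is 9 Bell_19 / 19!.
Computing: Bell_19 = 5832742205057 and 19! = 121645100408832000, giving
9 * 5832742205057/121645100408832000 = 5832742205057/13516122267648000.

5832742205057/13516122267648000


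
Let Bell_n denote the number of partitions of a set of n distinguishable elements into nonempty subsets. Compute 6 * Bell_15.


Bell_15 can be computed from the Bell triangle or from Dobinski's identity Bell_n = (1/e) * sum_{k>=0} k^n / k!.
Computing Bell_15 = 1382958545.
Then 6 * 1382958545 = 8297751270.

8297751270


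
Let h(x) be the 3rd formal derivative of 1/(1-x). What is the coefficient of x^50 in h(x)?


Differentiating 3 times: d^3/dx^3 [1/(1-x)] = 3!/(1-x)^4.
The expansion 1/(1-x)^4 = sum_{k>=0} C(k+3, 3) x^k, so the coefficient of x^n in 3!/(1-x)^4 is 3! * C(n+3, 3).
For n = 50: 6 * C(53, 3) = 6 * 23426 = 140556

140556


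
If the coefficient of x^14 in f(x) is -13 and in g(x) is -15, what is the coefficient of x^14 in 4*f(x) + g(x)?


Scalar multiplication scales coefficients: 4 * -13 = -52.
Then add the g coefficient: -52 + -15
= -67

-67


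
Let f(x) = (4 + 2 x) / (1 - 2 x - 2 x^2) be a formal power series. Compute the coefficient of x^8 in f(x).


Write f(x) = sum_{k>=0} a_k x^k. Multiplying both sides by 1 - 2 x - 2 x^2 gives
(1 - 2 x - 2 x^2) sum_{k>=0} a_k x^k = 4 + 2 x.
Matching coefficients:
 x^0: a_0 = 4
 x^1: a_1 - 2 a_0 = 2  =>  a_1 = 2*4 + 2 = 10
 x^k (k >= 2): a_k = 2 a_{k-1} + 2 a_{k-2}.
Iterating: a_2 = 28, a_3 = 76, a_4 = 208, a_5 = 568, a_6 = 1552, a_7 = 4240, a_8 = 11584.
So the coefficient of x^8 is 11584.

11584
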